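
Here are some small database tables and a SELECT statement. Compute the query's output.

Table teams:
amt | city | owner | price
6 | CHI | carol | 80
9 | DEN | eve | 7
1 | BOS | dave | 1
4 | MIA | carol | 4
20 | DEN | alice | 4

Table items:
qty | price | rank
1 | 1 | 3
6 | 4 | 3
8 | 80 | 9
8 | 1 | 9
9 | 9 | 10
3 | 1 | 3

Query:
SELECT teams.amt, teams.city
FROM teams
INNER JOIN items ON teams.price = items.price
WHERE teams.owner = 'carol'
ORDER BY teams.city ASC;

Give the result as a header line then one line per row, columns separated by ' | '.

== RESULT ==
teams.amt | teams.city
6 | CHI
4 | MIA

Derivation:
After JOIN items (6 rows):
teams.amt | teams.city | teams.owner | teams.price | items.qty | items.price | items.rank
6 | CHI | carol | 80 | 8 | 80 | 9
1 | BOS | dave | 1 | 1 | 1 | 3
1 | BOS | dave | 1 | 8 | 1 | 9
1 | BOS | dave | 1 | 3 | 1 | 3
4 | MIA | carol | 4 | 6 | 4 | 3
20 | DEN | alice | 4 | 6 | 4 | 3
After WHERE (2 rows):
teams.amt | teams.city | teams.owner | teams.price | items.qty | items.price | items.rank
6 | CHI | carol | 80 | 8 | 80 | 9
4 | MIA | carol | 4 | 6 | 4 | 3
After SELECT (2 rows):
teams.amt | teams.city
6 | CHI
4 | MIA
After ORDER BY (2 rows):
teams.amt | teams.city
6 | CHI
4 | MIA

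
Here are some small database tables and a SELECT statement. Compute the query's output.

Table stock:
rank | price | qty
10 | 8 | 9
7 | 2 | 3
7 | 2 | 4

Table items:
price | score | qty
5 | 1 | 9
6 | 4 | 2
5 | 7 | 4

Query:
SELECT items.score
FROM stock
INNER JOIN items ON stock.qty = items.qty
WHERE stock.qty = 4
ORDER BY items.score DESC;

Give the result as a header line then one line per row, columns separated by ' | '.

== RESULT ==
items.score
7

Derivation:
After JOIN items (2 rows):
stock.rank | stock.price | stock.qty | items.price | items.score | items.qty
10 | 8 | 9 | 5 | 1 | 9
7 | 2 | 4 | 5 | 7 | 4
After WHERE (1 rows):
stock.rank | stock.price | stock.qty | items.price | items.score | items.qty
7 | 2 | 4 | 5 | 7 | 4
After SELECT (1 rows):
items.score
7
After ORDER BY (1 rows):
items.score
7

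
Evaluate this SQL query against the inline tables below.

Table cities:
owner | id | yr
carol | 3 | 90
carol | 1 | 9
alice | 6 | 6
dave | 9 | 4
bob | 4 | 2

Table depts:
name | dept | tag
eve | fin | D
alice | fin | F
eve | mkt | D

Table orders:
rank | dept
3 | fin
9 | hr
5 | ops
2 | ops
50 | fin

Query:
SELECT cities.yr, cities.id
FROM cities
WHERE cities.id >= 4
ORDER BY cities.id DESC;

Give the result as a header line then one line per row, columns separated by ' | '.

== RESULT ==
cities.yr | cities.id
4 | 9
6 | 6
2 | 4

Derivation:
After WHERE (3 rows):
cities.owner | cities.id | cities.yr
alice | 6 | 6
dave | 9 | 4
bob | 4 | 2
After SELECT (3 rows):
cities.yr | cities.id
6 | 6
4 | 9
2 | 4
After ORDER BY (3 rows):
cities.yr | cities.id
4 | 9
6 | 6
2 | 4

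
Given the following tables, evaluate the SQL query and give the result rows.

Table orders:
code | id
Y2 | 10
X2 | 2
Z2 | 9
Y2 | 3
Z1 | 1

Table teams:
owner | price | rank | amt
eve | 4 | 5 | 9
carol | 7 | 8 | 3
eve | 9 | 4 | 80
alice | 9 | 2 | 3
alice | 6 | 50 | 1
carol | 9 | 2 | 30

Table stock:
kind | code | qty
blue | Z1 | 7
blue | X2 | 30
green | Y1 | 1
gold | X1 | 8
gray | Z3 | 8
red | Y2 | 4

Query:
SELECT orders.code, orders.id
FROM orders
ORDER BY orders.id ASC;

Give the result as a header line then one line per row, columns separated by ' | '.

== RESULT ==
orders.code | orders.id
Z1 | 1
X2 | 2
Y2 | 3
Z2 | 9
Y2 | 10

Derivation:
After SELECT (5 rows):
orders.code | orders.id
Y2 | 10
X2 | 2
Z2 | 9
Y2 | 3
Z1 | 1
After ORDER BY (5 rows):
orders.code | orders.id
Z1 | 1
X2 | 2
Y2 | 3
Z2 | 9
Y2 | 10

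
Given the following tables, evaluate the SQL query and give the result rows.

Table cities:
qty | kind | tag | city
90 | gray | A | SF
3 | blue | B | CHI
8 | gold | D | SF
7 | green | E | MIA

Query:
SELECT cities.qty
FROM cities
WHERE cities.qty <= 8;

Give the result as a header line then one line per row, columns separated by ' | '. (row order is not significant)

After WHERE (3 rows):
cities.qty | cities.kind | cities.tag | cities.city
3 | blue | B | CHI
8 | gold | D | SF
7 | green | E | MIA
After SELECT (3 rows):
cities.qty
3
8
7

== RESULT ==
cities.qty
3
8
7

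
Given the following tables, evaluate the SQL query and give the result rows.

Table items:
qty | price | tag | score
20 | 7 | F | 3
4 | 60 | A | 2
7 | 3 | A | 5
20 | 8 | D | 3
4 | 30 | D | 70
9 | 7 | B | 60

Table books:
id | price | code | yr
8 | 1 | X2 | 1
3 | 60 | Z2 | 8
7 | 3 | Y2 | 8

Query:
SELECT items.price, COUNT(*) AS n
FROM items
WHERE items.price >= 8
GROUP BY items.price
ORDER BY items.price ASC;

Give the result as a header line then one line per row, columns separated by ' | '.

== RESULT ==
items.price | n
8 | 1
30 | 1
60 | 1

Derivation:
After WHERE (3 rows):
items.qty | items.price | items.tag | items.score
4 | 60 | A | 2
20 | 8 | D | 3
4 | 30 | D | 70
After GROUP BY (3 rows):
items.price | n
60 | 1
8 | 1
30 | 1
After ORDER BY (3 rows):
items.price | n
8 | 1
30 | 1
60 | 1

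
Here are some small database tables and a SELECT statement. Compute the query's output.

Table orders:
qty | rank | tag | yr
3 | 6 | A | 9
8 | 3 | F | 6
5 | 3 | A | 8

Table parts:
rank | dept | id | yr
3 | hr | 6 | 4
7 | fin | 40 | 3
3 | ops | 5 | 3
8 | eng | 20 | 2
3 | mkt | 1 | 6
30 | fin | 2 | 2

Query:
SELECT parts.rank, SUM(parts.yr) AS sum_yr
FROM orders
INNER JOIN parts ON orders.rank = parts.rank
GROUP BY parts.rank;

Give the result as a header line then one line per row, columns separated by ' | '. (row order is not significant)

After JOIN parts (6 rows):
orders.qty | orders.rank | orders.tag | orders.yr | parts.rank | parts.dept | parts.id | parts.yr
8 | 3 | F | 6 | 3 | hr | 6 | 4
8 | 3 | F | 6 | 3 | ops | 5 | 3
8 | 3 | F | 6 | 3 | mkt | 1 | 6
5 | 3 | A | 8 | 3 | hr | 6 | 4
5 | 3 | A | 8 | 3 | ops | 5 | 3
5 | 3 | A | 8 | 3 | mkt | 1 | 6
After GROUP BY (1 rows):
parts.rank | sum_yr
3 | 26

== RESULT ==
parts.rank | sum_yr
3 | 26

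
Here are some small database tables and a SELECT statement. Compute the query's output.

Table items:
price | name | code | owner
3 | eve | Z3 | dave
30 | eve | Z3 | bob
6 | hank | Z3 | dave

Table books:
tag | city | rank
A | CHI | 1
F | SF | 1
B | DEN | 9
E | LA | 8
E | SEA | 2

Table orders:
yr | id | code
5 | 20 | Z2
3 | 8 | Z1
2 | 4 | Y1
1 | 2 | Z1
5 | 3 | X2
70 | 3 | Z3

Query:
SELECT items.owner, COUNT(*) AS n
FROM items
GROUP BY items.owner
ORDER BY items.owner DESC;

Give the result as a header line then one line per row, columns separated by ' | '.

After GROUP BY (2 rows):
items.owner | n
dave | 2
bob | 1
After ORDER BY (2 rows):
items.owner | n
dave | 2
bob | 1

== RESULT ==
items.owner | n
dave | 2
bob | 1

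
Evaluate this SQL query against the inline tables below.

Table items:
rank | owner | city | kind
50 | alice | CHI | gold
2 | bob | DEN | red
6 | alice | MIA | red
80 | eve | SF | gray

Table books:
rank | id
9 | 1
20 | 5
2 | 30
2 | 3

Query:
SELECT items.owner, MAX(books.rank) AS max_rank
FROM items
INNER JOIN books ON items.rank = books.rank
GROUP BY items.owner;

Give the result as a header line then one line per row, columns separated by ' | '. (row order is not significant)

== RESULT ==
items.owner | max_rank
bob | 2

Derivation:
After JOIN books (2 rows):
items.rank | items.owner | items.city | items.kind | books.rank | books.id
2 | bob | DEN | red | 2 | 30
2 | bob | DEN | red | 2 | 3
After GROUP BY (1 rows):
items.owner | max_rank
bob | 2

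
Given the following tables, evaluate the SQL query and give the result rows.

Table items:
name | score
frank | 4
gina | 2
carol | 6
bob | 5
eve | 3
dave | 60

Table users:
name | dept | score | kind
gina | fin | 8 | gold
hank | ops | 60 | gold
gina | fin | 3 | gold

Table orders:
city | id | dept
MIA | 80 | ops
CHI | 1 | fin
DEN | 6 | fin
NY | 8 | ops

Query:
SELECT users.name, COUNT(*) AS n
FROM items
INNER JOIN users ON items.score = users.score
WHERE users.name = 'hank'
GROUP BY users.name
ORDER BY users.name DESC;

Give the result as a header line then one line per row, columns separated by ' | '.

After JOIN users (2 rows):
items.name | items.score | users.name | users.dept | users.score | users.kind
eve | 3 | gina | fin | 3 | gold
dave | 60 | hank | ops | 60 | gold
After WHERE (1 rows):
items.name | items.score | users.name | users.dept | users.score | users.kind
dave | 60 | hank | ops | 60 | gold
After GROUP BY (1 rows):
users.name | n
hank | 1
After ORDER BY (1 rows):
users.name | n
hank | 1

== RESULT ==
users.name | n
hank | 1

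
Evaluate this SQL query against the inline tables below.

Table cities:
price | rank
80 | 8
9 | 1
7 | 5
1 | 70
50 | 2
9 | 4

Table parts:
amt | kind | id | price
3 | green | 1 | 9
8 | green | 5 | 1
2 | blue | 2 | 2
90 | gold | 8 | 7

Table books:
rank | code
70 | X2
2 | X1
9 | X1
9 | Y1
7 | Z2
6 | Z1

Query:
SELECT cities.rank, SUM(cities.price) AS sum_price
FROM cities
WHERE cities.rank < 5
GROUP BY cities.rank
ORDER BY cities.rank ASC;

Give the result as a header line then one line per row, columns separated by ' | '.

== RESULT ==
cities.rank | sum_price
1 | 9
2 | 50
4 | 9

Derivation:
After WHERE (3 rows):
cities.price | cities.rank
9 | 1
50 | 2
9 | 4
After GROUP BY (3 rows):
cities.rank | sum_price
1 | 9
2 | 50
4 | 9
After ORDER BY (3 rows):
cities.rank | sum_price
1 | 9
2 | 50
4 | 9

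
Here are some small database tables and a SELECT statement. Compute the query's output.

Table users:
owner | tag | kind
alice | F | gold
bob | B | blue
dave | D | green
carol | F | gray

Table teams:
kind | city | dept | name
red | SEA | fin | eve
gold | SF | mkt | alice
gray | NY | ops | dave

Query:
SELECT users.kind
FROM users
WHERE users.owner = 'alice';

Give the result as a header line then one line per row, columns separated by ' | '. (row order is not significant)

After WHERE (1 rows):
users.owner | users.tag | users.kind
alice | F | gold
After SELECT (1 rows):
users.kind
gold

== RESULT ==
users.kind
gold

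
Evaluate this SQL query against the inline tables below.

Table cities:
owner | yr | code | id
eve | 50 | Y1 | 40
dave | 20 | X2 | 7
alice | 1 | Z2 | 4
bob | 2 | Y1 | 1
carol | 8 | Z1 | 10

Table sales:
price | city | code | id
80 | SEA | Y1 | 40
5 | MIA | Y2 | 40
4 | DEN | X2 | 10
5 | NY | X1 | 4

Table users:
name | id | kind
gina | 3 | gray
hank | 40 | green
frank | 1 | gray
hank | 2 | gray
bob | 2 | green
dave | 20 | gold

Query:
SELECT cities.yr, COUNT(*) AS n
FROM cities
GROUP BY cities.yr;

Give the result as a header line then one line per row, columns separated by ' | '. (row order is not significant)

== RESULT ==
cities.yr | n
50 | 1
20 | 1
1 | 1
2 | 1
8 | 1

Derivation:
After GROUP BY (5 rows):
cities.yr | n
50 | 1
20 | 1
1 | 1
2 | 1
8 | 1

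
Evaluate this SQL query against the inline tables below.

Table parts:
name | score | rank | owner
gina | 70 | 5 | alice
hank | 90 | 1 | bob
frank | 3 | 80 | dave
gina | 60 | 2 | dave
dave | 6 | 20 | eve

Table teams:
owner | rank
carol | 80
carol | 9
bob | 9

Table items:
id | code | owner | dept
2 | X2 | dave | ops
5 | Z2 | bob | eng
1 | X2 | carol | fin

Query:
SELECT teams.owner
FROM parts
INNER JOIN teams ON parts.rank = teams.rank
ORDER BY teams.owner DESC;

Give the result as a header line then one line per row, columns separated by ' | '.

== RESULT ==
teams.owner
carol

Derivation:
After JOIN teams (1 rows):
parts.name | parts.score | parts.rank | parts.owner | teams.owner | teams.rank
frank | 3 | 80 | dave | carol | 80
After SELECT (1 rows):
teams.owner
carol
After ORDER BY (1 rows):
teams.owner
carol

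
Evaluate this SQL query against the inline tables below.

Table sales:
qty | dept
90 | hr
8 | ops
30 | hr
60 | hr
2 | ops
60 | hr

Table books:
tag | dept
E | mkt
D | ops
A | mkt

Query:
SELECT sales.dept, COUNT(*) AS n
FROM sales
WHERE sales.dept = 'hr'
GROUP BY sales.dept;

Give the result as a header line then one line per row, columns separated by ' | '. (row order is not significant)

After WHERE (4 rows):
sales.qty | sales.dept
90 | hr
30 | hr
60 | hr
60 | hr
After GROUP BY (1 rows):
sales.dept | n
hr | 4

== RESULT ==
sales.dept | n
hr | 4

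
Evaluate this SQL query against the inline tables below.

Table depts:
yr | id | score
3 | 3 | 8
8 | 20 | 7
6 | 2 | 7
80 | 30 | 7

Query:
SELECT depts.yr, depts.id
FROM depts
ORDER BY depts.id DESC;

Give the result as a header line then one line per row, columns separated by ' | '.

== RESULT ==
depts.yr | depts.id
80 | 30
8 | 20
3 | 3
6 | 2

Derivation:
After SELECT (4 rows):
depts.yr | depts.id
3 | 3
8 | 20
6 | 2
80 | 30
After ORDER BY (4 rows):
depts.yr | depts.id
80 | 30
8 | 20
3 | 3
6 | 2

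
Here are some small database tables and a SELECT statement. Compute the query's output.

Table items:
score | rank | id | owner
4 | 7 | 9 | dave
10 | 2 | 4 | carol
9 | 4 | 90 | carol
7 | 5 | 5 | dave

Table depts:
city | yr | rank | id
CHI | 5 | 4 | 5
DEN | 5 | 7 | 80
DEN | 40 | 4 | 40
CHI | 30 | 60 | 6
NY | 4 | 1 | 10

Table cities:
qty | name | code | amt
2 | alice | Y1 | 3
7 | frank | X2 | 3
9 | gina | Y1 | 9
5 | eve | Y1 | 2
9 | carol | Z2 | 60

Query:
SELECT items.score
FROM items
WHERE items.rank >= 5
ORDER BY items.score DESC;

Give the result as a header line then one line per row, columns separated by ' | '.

After WHERE (2 rows):
items.score | items.rank | items.id | items.owner
4 | 7 | 9 | dave
7 | 5 | 5 | dave
After SELECT (2 rows):
items.score
4
7
After ORDER BY (2 rows):
items.score
7
4

== RESULT ==
items.score
7
4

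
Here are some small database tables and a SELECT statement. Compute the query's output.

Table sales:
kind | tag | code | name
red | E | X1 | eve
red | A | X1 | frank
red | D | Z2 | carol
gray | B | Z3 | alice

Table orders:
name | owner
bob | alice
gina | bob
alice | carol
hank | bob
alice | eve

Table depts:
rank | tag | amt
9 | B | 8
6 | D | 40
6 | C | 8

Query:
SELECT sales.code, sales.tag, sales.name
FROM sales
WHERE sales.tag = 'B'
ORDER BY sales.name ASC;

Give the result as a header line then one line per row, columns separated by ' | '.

== RESULT ==
sales.code | sales.tag | sales.name
Z3 | B | alice

Derivation:
After WHERE (1 rows):
sales.kind | sales.tag | sales.code | sales.name
gray | B | Z3 | alice
After SELECT (1 rows):
sales.code | sales.tag | sales.name
Z3 | B | alice
After ORDER BY (1 rows):
sales.code | sales.tag | sales.name
Z3 | B | alice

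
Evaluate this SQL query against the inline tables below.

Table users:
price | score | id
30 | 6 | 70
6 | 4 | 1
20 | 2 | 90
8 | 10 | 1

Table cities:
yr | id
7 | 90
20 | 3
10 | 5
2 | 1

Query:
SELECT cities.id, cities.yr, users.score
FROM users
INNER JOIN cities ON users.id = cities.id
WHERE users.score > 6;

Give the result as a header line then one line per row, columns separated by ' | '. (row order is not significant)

== RESULT ==
cities.id | cities.yr | users.score
1 | 2 | 10

Derivation:
After JOIN cities (3 rows):
users.price | users.score | users.id | cities.yr | cities.id
6 | 4 | 1 | 2 | 1
20 | 2 | 90 | 7 | 90
8 | 10 | 1 | 2 | 1
After WHERE (1 rows):
users.price | users.score | users.id | cities.yr | cities.id
8 | 10 | 1 | 2 | 1
After SELECT (1 rows):
cities.id | cities.yr | users.score
1 | 2 | 10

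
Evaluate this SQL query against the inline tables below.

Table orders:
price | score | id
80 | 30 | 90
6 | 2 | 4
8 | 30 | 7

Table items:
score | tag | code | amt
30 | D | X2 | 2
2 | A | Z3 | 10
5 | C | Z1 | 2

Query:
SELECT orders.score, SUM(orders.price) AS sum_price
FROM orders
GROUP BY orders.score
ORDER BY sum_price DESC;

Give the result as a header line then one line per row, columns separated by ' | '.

== RESULT ==
orders.score | sum_price
30 | 88
2 | 6

Derivation:
After GROUP BY (2 rows):
orders.score | sum_price
30 | 88
2 | 6
After ORDER BY (2 rows):
orders.score | sum_price
30 | 88
2 | 6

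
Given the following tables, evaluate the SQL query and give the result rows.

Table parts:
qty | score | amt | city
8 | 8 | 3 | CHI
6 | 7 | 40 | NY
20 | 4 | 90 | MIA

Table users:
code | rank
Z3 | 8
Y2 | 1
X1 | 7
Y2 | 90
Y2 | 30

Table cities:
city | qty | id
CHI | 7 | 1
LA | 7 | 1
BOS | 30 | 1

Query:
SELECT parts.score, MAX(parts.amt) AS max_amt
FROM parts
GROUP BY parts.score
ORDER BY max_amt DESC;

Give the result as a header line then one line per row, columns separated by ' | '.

== RESULT ==
parts.score | max_amt
4 | 90
7 | 40
8 | 3

Derivation:
After GROUP BY (3 rows):
parts.score | max_amt
8 | 3
7 | 40
4 | 90
After ORDER BY (3 rows):
parts.score | max_amt
4 | 90
7 | 40
8 | 3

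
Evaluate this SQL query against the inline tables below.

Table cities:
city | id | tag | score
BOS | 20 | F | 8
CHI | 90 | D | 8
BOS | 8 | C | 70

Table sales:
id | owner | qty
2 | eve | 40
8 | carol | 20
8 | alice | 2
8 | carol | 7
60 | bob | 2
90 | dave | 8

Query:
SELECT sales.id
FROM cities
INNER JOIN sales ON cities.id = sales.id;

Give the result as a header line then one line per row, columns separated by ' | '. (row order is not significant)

== RESULT ==
sales.id
90
8
8
8

Derivation:
After JOIN sales (4 rows):
cities.city | cities.id | cities.tag | cities.score | sales.id | sales.owner | sales.qty
CHI | 90 | D | 8 | 90 | dave | 8
BOS | 8 | C | 70 | 8 | carol | 20
BOS | 8 | C | 70 | 8 | alice | 2
BOS | 8 | C | 70 | 8 | carol | 7
After SELECT (4 rows):
sales.id
90
8
8
8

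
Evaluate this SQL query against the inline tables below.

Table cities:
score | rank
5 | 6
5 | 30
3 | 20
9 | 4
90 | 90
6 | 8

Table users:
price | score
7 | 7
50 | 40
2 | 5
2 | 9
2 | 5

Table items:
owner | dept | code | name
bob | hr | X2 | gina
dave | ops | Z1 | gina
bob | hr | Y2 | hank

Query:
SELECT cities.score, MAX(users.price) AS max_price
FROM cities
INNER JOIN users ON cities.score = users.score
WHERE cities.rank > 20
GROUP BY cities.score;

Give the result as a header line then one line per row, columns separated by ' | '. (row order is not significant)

After JOIN users (5 rows):
cities.score | cities.rank | users.price | users.score
5 | 6 | 2 | 5
5 | 6 | 2 | 5
5 | 30 | 2 | 5
5 | 30 | 2 | 5
9 | 4 | 2 | 9
After WHERE (2 rows):
cities.score | cities.rank | users.price | users.score
5 | 30 | 2 | 5
5 | 30 | 2 | 5
After GROUP BY (1 rows):
cities.score | max_price
5 | 2

== RESULT ==
cities.score | max_price
5 | 2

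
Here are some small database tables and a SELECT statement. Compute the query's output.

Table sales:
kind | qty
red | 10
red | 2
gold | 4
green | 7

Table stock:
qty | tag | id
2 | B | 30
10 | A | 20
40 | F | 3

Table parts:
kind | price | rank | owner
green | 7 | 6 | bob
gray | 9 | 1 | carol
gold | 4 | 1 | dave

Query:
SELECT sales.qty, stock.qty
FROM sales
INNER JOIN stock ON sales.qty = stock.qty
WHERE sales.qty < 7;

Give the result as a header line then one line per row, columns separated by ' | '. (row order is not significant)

After JOIN stock (2 rows):
sales.kind | sales.qty | stock.qty | stock.tag | stock.id
red | 10 | 10 | A | 20
red | 2 | 2 | B | 30
After WHERE (1 rows):
sales.kind | sales.qty | stock.qty | stock.tag | stock.id
red | 2 | 2 | B | 30
After SELECT (1 rows):
sales.qty | stock.qty
2 | 2

== RESULT ==
sales.qty | stock.qty
2 | 2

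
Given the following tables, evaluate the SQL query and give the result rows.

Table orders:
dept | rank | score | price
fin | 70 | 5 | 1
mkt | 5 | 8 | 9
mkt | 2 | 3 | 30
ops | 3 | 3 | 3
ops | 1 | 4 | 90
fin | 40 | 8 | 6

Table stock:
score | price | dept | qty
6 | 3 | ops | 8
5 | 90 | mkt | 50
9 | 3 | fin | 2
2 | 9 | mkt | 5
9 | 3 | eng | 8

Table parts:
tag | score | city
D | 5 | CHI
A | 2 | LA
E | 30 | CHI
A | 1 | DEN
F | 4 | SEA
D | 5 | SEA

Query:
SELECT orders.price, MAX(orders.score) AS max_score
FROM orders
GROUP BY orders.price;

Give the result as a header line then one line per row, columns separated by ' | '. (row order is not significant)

After GROUP BY (6 rows):
orders.price | max_score
1 | 5
9 | 8
30 | 3
3 | 3
90 | 4
6 | 8

== RESULT ==
orders.price | max_score
1 | 5
9 | 8
30 | 3
3 | 3
90 | 4
6 | 8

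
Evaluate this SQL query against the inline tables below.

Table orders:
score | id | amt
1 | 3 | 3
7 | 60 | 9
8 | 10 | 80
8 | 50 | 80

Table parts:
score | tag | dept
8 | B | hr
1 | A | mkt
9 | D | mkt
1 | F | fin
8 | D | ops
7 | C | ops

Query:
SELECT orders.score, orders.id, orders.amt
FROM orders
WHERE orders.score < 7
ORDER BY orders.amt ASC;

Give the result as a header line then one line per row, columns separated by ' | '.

After WHERE (1 rows):
orders.score | orders.id | orders.amt
1 | 3 | 3
After SELECT (1 rows):
orders.score | orders.id | orders.amt
1 | 3 | 3
After ORDER BY (1 rows):
orders.score | orders.id | orders.amt
1 | 3 | 3

== RESULT ==
orders.score | orders.id | orders.amt
1 | 3 | 3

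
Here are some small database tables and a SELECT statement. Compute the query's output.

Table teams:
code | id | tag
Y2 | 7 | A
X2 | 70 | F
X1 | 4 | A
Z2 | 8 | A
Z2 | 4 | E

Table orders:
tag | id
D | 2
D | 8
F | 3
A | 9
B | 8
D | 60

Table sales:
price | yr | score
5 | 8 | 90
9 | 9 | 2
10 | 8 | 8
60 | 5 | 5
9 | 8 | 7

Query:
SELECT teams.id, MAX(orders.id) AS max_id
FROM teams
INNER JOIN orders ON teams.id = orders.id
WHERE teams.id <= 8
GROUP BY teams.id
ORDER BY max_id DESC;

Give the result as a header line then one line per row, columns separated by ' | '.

== RESULT ==
teams.id | max_id
8 | 8

Derivation:
After JOIN orders (2 rows):
teams.code | teams.id | teams.tag | orders.tag | orders.id
Z2 | 8 | A | D | 8
Z2 | 8 | A | B | 8
After WHERE (2 rows):
teams.code | teams.id | teams.tag | orders.tag | orders.id
Z2 | 8 | A | D | 8
Z2 | 8 | A | B | 8
After GROUP BY (1 rows):
teams.id | max_id
8 | 8
After ORDER BY (1 rows):
teams.id | max_id
8 | 8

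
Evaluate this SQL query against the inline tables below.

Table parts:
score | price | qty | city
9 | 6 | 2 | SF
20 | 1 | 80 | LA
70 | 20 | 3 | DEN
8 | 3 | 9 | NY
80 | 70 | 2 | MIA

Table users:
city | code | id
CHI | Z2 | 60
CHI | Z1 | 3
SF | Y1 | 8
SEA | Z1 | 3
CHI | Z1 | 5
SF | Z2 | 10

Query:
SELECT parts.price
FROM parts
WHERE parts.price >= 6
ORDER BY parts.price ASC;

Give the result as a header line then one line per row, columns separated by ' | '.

After WHERE (3 rows):
parts.score | parts.price | parts.qty | parts.city
9 | 6 | 2 | SF
70 | 20 | 3 | DEN
80 | 70 | 2 | MIA
After SELECT (3 rows):
parts.price
6
20
70
After ORDER BY (3 rows):
parts.price
6
20
70

== RESULT ==
parts.price
6
20
70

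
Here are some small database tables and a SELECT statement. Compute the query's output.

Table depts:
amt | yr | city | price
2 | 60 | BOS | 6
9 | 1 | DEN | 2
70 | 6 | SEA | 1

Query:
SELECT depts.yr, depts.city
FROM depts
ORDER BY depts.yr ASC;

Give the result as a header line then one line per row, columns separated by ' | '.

== RESULT ==
depts.yr | depts.city
1 | DEN
6 | SEA
60 | BOS

Derivation:
After SELECT (3 rows):
depts.yr | depts.city
60 | BOS
1 | DEN
6 | SEA
After ORDER BY (3 rows):
depts.yr | depts.city
1 | DEN
6 | SEA
60 | BOS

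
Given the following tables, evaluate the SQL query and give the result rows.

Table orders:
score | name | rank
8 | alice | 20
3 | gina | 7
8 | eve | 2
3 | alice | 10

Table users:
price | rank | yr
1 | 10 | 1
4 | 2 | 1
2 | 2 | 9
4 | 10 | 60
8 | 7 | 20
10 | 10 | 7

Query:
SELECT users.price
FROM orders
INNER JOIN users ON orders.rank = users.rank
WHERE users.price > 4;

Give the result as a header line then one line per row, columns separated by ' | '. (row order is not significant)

== RESULT ==
users.price
8
10

Derivation:
After JOIN users (6 rows):
orders.score | orders.name | orders.rank | users.price | users.rank | users.yr
3 | gina | 7 | 8 | 7 | 20
8 | eve | 2 | 4 | 2 | 1
8 | eve | 2 | 2 | 2 | 9
3 | alice | 10 | 1 | 10 | 1
3 | alice | 10 | 4 | 10 | 60
3 | alice | 10 | 10 | 10 | 7
After WHERE (2 rows):
orders.score | orders.name | orders.rank | users.price | users.rank | users.yr
3 | gina | 7 | 8 | 7 | 20
3 | alice | 10 | 10 | 10 | 7
After SELECT (2 rows):
users.price
8
10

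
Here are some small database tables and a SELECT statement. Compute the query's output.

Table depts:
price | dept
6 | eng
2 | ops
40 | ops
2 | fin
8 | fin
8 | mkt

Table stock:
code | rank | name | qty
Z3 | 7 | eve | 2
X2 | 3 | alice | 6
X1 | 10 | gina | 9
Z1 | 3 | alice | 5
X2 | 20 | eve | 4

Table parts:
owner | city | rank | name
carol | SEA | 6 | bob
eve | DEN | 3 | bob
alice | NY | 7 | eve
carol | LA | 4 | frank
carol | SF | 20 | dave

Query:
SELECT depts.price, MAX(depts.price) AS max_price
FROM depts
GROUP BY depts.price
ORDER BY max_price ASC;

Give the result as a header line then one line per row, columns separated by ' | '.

== RESULT ==
depts.price | max_price
2 | 2
6 | 6
8 | 8
40 | 40

Derivation:
After GROUP BY (4 rows):
depts.price | max_price
6 | 6
2 | 2
40 | 40
8 | 8
After ORDER BY (4 rows):
depts.price | max_price
2 | 2
6 | 6
8 | 8
40 | 40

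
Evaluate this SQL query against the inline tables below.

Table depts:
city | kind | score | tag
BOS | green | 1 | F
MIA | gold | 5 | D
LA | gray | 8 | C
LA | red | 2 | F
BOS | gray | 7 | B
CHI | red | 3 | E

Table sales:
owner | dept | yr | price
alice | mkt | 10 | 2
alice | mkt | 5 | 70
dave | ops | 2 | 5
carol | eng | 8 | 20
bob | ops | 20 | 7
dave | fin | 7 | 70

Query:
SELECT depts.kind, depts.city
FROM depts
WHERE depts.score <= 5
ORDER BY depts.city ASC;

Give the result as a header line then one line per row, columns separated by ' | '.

== RESULT ==
depts.kind | depts.city
green | BOS
red | CHI
red | LA
gold | MIA

Derivation:
After WHERE (4 rows):
depts.city | depts.kind | depts.score | depts.tag
BOS | green | 1 | F
MIA | gold | 5 | D
LA | red | 2 | F
CHI | red | 3 | E
After SELECT (4 rows):
depts.kind | depts.city
green | BOS
gold | MIA
red | LA
red | CHI
After ORDER BY (4 rows):
depts.kind | depts.city
green | BOS
red | CHI
red | LA
gold | MIA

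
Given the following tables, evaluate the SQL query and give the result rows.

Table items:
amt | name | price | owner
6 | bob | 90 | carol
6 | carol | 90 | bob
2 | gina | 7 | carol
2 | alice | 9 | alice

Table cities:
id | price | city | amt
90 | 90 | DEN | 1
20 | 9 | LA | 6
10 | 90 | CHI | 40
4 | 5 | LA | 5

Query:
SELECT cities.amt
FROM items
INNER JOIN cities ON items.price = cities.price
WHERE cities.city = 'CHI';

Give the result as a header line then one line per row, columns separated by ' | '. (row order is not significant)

After JOIN cities (5 rows):
items.amt | items.name | items.price | items.owner | cities.id | cities.price | cities.city | cities.amt
6 | bob | 90 | carol | 90 | 90 | DEN | 1
6 | bob | 90 | carol | 10 | 90 | CHI | 40
6 | carol | 90 | bob | 90 | 90 | DEN | 1
6 | carol | 90 | bob | 10 | 90 | CHI | 40
2 | alice | 9 | alice | 20 | 9 | LA | 6
After WHERE (2 rows):
items.amt | items.name | items.price | items.owner | cities.id | cities.price | cities.city | cities.amt
6 | bob | 90 | carol | 10 | 90 | CHI | 40
6 | carol | 90 | bob | 10 | 90 | CHI | 40
After SELECT (2 rows):
cities.amt
40
40

== RESULT ==
cities.amt
40
40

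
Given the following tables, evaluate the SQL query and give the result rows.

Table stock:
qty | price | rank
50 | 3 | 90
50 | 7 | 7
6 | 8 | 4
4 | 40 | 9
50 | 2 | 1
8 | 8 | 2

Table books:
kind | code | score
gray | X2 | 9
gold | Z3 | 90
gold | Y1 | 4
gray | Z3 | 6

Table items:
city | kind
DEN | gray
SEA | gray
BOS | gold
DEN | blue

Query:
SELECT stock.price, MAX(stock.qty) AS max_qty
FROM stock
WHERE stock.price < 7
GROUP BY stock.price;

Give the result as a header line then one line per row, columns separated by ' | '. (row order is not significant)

== RESULT ==
stock.price | max_qty
3 | 50
2 | 50

Derivation:
After WHERE (2 rows):
stock.qty | stock.price | stock.rank
50 | 3 | 90
50 | 2 | 1
After GROUP BY (2 rows):
stock.price | max_qty
3 | 50
2 | 50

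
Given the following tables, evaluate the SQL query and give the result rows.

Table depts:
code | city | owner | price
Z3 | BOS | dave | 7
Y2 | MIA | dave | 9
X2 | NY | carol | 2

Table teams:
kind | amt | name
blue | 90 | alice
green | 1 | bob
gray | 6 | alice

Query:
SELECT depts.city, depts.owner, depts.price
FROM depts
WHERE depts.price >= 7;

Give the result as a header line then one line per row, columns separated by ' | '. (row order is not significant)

After WHERE (2 rows):
depts.code | depts.city | depts.owner | depts.price
Z3 | BOS | dave | 7
Y2 | MIA | dave | 9
After SELECT (2 rows):
depts.city | depts.owner | depts.price
BOS | dave | 7
MIA | dave | 9

== RESULT ==
depts.city | depts.owner | depts.price
BOS | dave | 7
MIA | dave | 9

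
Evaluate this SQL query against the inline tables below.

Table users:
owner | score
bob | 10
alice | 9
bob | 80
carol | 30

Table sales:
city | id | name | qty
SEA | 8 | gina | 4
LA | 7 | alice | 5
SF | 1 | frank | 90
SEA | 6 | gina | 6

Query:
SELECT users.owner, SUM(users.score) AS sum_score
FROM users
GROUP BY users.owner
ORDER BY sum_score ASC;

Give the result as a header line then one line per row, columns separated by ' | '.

After GROUP BY (3 rows):
users.owner | sum_score
bob | 90
alice | 9
carol | 30
After ORDER BY (3 rows):
users.owner | sum_score
alice | 9
carol | 30
bob | 90

== RESULT ==
users.owner | sum_score
alice | 9
carol | 30
bob | 90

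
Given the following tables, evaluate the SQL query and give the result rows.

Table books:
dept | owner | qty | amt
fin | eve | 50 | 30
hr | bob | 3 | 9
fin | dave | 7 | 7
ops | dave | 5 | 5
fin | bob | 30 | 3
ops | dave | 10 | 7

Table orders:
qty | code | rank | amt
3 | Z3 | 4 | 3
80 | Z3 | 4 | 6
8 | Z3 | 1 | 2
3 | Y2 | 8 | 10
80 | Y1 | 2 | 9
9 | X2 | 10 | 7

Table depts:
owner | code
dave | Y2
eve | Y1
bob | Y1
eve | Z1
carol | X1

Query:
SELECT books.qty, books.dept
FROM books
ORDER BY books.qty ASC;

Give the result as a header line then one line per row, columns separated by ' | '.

After SELECT (6 rows):
books.qty | books.dept
50 | fin
3 | hr
7 | fin
5 | ops
30 | fin
10 | ops
After ORDER BY (6 rows):
books.qty | books.dept
3 | hr
5 | ops
7 | fin
10 | ops
30 | fin
50 | fin

== RESULT ==
books.qty | books.dept
3 | hr
5 | ops
7 | fin
10 | ops
30 | fin
50 | fin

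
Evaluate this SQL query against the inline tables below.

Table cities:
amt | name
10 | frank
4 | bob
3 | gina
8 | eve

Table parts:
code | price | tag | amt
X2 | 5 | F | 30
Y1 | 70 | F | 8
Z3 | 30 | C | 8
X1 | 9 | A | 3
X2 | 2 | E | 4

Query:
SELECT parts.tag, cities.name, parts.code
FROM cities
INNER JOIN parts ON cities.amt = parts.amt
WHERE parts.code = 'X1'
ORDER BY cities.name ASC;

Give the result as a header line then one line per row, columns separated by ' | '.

== RESULT ==
parts.tag | cities.name | parts.code
A | gina | X1

Derivation:
After JOIN parts (4 rows):
cities.amt | cities.name | parts.code | parts.price | parts.tag | parts.amt
4 | bob | X2 | 2 | E | 4
3 | gina | X1 | 9 | A | 3
8 | eve | Y1 | 70 | F | 8
8 | eve | Z3 | 30 | C | 8
After WHERE (1 rows):
cities.amt | cities.name | parts.code | parts.price | parts.tag | parts.amt
3 | gina | X1 | 9 | A | 3
After SELECT (1 rows):
parts.tag | cities.name | parts.code
A | gina | X1
After ORDER BY (1 rows):
parts.tag | cities.name | parts.code
A | gina | X1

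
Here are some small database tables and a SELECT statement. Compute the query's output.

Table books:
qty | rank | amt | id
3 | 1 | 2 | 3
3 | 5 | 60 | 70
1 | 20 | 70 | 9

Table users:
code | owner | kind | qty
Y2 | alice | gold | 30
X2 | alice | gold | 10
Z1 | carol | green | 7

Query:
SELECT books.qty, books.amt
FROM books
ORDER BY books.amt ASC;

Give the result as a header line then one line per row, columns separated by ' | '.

== RESULT ==
books.qty | books.amt
3 | 2
3 | 60
1 | 70

Derivation:
After SELECT (3 rows):
books.qty | books.amt
3 | 2
3 | 60
1 | 70
After ORDER BY (3 rows):
books.qty | books.amt
3 | 2
3 | 60
1 | 70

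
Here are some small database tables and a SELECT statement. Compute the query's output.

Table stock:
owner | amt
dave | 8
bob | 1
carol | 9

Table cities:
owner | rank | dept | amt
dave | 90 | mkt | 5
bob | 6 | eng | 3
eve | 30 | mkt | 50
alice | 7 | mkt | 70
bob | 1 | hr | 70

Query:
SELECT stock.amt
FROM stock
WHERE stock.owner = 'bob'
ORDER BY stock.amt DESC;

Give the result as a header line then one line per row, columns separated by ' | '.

After WHERE (1 rows):
stock.owner | stock.amt
bob | 1
After SELECT (1 rows):
stock.amt
1
After ORDER BY (1 rows):
stock.amt
1

== RESULT ==
stock.amt
1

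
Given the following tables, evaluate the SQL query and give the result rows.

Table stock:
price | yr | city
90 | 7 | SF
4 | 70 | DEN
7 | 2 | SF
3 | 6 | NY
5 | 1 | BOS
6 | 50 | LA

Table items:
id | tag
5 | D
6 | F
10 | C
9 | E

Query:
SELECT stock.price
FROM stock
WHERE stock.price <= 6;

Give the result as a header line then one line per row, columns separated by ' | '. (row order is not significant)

After WHERE (4 rows):
stock.price | stock.yr | stock.city
4 | 70 | DEN
3 | 6 | NY
5 | 1 | BOS
6 | 50 | LA
After SELECT (4 rows):
stock.price
4
3
5
6

== RESULT ==
stock.price
4
3
5
6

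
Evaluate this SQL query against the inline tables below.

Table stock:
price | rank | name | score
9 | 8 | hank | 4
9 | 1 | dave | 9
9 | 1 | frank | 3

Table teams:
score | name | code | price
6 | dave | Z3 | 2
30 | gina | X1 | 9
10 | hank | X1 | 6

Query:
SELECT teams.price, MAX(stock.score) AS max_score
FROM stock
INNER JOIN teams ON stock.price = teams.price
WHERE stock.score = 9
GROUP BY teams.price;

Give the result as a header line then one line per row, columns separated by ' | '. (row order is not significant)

After JOIN teams (3 rows):
stock.price | stock.rank | stock.name | stock.score | teams.score | teams.name | teams.code | teams.price
9 | 8 | hank | 4 | 30 | gina | X1 | 9
9 | 1 | dave | 9 | 30 | gina | X1 | 9
9 | 1 | frank | 3 | 30 | gina | X1 | 9
After WHERE (1 rows):
stock.price | stock.rank | stock.name | stock.score | teams.score | teams.name | teams.code | teams.price
9 | 1 | dave | 9 | 30 | gina | X1 | 9
After GROUP BY (1 rows):
teams.price | max_score
9 | 9

== RESULT ==
teams.price | max_score
9 | 9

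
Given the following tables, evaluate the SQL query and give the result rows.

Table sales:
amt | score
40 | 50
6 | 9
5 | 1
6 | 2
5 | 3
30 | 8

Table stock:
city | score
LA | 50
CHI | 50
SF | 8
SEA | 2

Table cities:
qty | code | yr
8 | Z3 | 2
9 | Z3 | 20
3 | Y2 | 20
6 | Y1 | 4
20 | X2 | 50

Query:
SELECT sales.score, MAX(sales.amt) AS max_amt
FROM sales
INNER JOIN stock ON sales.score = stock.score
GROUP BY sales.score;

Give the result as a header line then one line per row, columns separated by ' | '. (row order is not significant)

== RESULT ==
sales.score | max_amt
50 | 40
2 | 6
8 | 30

Derivation:
After JOIN stock (4 rows):
sales.amt | sales.score | stock.city | stock.score
40 | 50 | LA | 50
40 | 50 | CHI | 50
6 | 2 | SEA | 2
30 | 8 | SF | 8
After GROUP BY (3 rows):
sales.score | max_amt
50 | 40
2 | 6
8 | 30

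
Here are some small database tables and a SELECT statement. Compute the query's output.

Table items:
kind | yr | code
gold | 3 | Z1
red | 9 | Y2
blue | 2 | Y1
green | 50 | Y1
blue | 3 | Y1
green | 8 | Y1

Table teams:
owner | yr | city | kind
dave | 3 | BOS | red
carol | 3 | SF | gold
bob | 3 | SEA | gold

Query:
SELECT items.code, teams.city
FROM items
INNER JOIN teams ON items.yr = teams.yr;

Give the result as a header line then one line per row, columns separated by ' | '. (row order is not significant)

== RESULT ==
items.code | teams.city
Z1 | BOS
Z1 | SF
Z1 | SEA
Y1 | BOS
Y1 | SF
Y1 | SEA

Derivation:
After JOIN teams (6 rows):
items.kind | items.yr | items.code | teams.owner | teams.yr | teams.city | teams.kind
gold | 3 | Z1 | dave | 3 | BOS | red
gold | 3 | Z1 | carol | 3 | SF | gold
gold | 3 | Z1 | bob | 3 | SEA | gold
blue | 3 | Y1 | dave | 3 | BOS | red
blue | 3 | Y1 | carol | 3 | SF | gold
blue | 3 | Y1 | bob | 3 | SEA | gold
After SELECT (6 rows):
items.code | teams.city
Z1 | BOS
Z1 | SF
Z1 | SEA
Y1 | BOS
Y1 | SF
Y1 | SEA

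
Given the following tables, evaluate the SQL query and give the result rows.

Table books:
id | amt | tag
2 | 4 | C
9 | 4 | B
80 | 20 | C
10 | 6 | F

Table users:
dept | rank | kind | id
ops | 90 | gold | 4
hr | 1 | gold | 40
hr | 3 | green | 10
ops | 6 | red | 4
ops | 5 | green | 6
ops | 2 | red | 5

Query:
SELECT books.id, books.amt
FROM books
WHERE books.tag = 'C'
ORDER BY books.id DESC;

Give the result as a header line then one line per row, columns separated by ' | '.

== RESULT ==
books.id | books.amt
80 | 20
2 | 4

Derivation:
After WHERE (2 rows):
books.id | books.amt | books.tag
2 | 4 | C
80 | 20 | C
After SELECT (2 rows):
books.id | books.amt
2 | 4
80 | 20
After ORDER BY (2 rows):
books.id | books.amt
80 | 20
2 | 4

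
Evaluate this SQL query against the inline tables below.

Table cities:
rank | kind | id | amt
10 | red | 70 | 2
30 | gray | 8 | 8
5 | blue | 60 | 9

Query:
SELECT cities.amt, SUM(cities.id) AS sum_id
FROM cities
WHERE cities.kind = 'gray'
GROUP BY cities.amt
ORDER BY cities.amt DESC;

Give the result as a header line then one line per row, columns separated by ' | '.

After WHERE (1 rows):
cities.rank | cities.kind | cities.id | cities.amt
30 | gray | 8 | 8
After GROUP BY (1 rows):
cities.amt | sum_id
8 | 8
After ORDER BY (1 rows):
cities.amt | sum_id
8 | 8

== RESULT ==
cities.amt | sum_id
8 | 8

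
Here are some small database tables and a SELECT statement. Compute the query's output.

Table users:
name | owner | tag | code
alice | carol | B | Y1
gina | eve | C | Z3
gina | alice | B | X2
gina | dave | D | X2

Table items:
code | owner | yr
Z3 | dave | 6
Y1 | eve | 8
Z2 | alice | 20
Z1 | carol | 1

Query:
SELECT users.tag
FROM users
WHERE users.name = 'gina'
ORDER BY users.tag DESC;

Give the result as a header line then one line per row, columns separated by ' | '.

After WHERE (3 rows):
users.name | users.owner | users.tag | users.code
gina | eve | C | Z3
gina | alice | B | X2
gina | dave | D | X2
After SELECT (3 rows):
users.tag
C
B
D
After ORDER BY (3 rows):
users.tag
D
C
B

== RESULT ==
users.tag
D
C
B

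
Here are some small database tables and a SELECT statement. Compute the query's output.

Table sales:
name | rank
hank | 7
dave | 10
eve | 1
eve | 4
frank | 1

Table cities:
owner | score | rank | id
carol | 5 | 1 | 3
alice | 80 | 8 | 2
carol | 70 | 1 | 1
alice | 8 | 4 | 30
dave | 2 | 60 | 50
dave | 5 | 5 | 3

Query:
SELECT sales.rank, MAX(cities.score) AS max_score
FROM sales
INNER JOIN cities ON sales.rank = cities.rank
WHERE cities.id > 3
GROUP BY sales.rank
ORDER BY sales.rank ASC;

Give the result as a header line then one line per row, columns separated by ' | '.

== RESULT ==
sales.rank | max_score
4 | 8

Derivation:
After JOIN cities (5 rows):
sales.name | sales.rank | cities.owner | cities.score | cities.rank | cities.id
eve | 1 | carol | 5 | 1 | 3
eve | 1 | carol | 70 | 1 | 1
eve | 4 | alice | 8 | 4 | 30
frank | 1 | carol | 5 | 1 | 3
frank | 1 | carol | 70 | 1 | 1
After WHERE (1 rows):
sales.name | sales.rank | cities.owner | cities.score | cities.rank | cities.id
eve | 4 | alice | 8 | 4 | 30
After GROUP BY (1 rows):
sales.rank | max_score
4 | 8
After ORDER BY (1 rows):
sales.rank | max_score
4 | 8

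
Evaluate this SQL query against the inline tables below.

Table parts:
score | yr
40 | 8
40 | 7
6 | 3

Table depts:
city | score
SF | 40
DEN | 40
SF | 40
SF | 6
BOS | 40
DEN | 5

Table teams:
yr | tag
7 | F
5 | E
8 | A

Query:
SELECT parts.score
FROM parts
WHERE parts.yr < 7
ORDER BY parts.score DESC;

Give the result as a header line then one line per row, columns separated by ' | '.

== RESULT ==
parts.score
6

Derivation:
After WHERE (1 rows):
parts.score | parts.yr
6 | 3
After SELECT (1 rows):
parts.score
6
After ORDER BY (1 rows):
parts.score
6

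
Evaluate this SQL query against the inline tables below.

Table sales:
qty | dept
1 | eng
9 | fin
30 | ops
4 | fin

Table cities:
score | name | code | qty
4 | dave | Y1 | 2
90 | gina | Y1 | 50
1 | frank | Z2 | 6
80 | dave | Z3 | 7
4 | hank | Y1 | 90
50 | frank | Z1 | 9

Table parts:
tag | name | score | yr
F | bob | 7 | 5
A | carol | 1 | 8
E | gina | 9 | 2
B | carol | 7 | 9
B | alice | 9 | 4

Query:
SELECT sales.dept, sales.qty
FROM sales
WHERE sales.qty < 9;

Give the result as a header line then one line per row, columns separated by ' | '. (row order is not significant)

After WHERE (2 rows):
sales.qty | sales.dept
1 | eng
4 | fin
After SELECT (2 rows):
sales.dept | sales.qty
eng | 1
fin | 4

== RESULT ==
sales.dept | sales.qty
eng | 1
fin | 4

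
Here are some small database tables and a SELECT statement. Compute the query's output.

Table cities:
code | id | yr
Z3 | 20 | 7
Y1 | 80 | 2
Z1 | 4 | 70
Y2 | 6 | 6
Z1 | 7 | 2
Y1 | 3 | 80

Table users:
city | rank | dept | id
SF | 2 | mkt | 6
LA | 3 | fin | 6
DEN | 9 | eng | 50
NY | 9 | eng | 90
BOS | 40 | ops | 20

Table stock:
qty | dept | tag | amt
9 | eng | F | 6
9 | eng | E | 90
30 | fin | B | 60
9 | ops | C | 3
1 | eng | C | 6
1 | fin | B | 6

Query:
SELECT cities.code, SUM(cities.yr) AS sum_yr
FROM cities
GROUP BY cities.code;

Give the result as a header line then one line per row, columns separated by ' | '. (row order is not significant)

After GROUP BY (4 rows):
cities.code | sum_yr
Z3 | 7
Y1 | 82
Z1 | 72
Y2 | 6

== RESULT ==
cities.code | sum_yr
Z3 | 7
Y1 | 82
Z1 | 72
Y2 | 6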